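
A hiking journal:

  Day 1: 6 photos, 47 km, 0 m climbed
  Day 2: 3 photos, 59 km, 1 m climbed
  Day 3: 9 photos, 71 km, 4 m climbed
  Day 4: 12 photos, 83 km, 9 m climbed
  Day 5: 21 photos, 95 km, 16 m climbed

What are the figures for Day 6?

Photos goes 6, 3, 9, 12, 21 → 33 (each term is the sum of the two before it).
Km — +12 each step: 47, 59, 71, 83, 95 → 107.
M climbed goes 0, 1, 4, 9, 16 → 25 (differences are 1, 3, 5, … (increasing by 2 each time)).
Combining the parts gives 33 photos, 107 km, 25 m climbed.

33 photos, 107 km, 25 m climbed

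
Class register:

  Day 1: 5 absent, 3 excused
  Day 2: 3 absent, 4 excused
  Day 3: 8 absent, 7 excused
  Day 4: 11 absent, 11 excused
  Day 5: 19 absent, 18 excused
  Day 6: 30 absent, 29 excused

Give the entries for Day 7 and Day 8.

Absent — each term is the sum of the two before it: 5, 3, 8, 11, 19, 30 → 49 → 79.
Excused goes 3, 4, 7, 11, 18, 29 → 47 → 76 (each term is the sum of the two before it).
So the next two lines are 49 absent, 47 excused and 79 absent, 76 excused.

49 absent, 47 excused; 79 absent, 76 excused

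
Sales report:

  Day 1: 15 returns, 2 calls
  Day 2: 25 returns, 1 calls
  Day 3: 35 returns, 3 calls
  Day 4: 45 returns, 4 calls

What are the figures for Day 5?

55 returns, 7 calls

Returns: +10 each step, so 15, 25, 35, 45 → 55.
Calls: each term is the sum of the two before it; 2, 1, 3, 4 → 7.
So the next row is 55 returns, 7 calls.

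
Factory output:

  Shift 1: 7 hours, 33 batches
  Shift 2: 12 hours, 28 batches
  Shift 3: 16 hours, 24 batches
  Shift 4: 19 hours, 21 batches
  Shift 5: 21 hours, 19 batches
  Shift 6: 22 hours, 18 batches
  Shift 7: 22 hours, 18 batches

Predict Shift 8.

Hours — differences are 5, 4, 3, … (decreasing by 1 each time): 7, 12, 16, 19, 21, 22, 22 → 21.
Batches goes 33, 28, 24, 21, 19, 18, 18 → 19 (together with the hours always sums to 40).
So the next row is 21 hours, 19 batches.

21 hours, 19 batches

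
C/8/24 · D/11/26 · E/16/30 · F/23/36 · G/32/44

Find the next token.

H/43/54

Letter — letters move forward 1 place in the alphabet: C, D, E, F, G → H.
Second component: 8, 11, 16, 23, 32 → 43 (differences are 3, 5, 7, … (increasing by 2 each time)).
Third component: differences are 2, 4, 6, … (increasing by 2 each time); 24, 26, 30, 36, 44 → 54.
Putting it together: H/43/54.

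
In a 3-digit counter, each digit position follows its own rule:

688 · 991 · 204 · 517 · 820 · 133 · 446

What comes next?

For the first digit, +3 each step, mod 10: 6, 9, 2, 5, 8, 1, 4 → 7.
For the second digit, +1 each step, mod 10: 8, 9, 0, 1, 2, 3, 4 → 5.
For the third digit, +3 each step, mod 10: 8, 1, 4, 7, 0, 3, 6 → 9.
Combining the parts gives 759.

759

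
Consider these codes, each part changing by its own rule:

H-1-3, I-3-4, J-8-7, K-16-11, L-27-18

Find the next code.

M-41-29

Letter: letters move forward 1 place in the alphabet, so H, I, J, K, L → M.
Second component: differences are 2, 5, 8, … (increasing by 3 each time); 1, 3, 8, 16, 27 → 41.
For the third component, each term is the sum of the two before it: 3, 4, 7, 11, 18 → 29.
So the next code is M-41-29.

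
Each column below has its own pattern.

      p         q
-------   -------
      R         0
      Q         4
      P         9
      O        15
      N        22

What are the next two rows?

Column p: letters move back 1 place in the alphabet; R, Q, P, O, N → M → L.
Column q: 0, 4, 9, 15, 22 → 30 → 39 (differences are 4, 5, 6, … (increasing by 1 each time)).
So the next two rows are M  30 and L  39.

M  30; L  39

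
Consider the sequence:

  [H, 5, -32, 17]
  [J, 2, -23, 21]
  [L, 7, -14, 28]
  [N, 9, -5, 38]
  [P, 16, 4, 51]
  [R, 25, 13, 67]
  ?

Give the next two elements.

Letter goes H, J, L, N, P, R → T → V (letters move forward 2 places in the alphabet).
Second slot goes 5, 2, 7, 9, 16, 25 → 41 → 66 (each term is the sum of the two before it).
Third slot goes -32, -23, -14, -5, 4, 13 → 22 → 31 (+9 each step).
Fourth slot: differences are 4, 7, 10, … (increasing by 3 each time), so 17, 21, 28, 38, 51, 67 → 86 → 108.
So the next two elements are [T, 41, 22, 86] and [V, 66, 31, 108].

[T, 41, 22, 86], [V, 66, 31, 108]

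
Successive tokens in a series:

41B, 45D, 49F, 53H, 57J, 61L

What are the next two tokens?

65N then 69P

First component: 41, 45, 49, 53, 57, 61 → 65 → 69 (+4 each step).
For the letter, letters move forward 2 places in the alphabet: B, D, F, H, J, L → N → P.
Putting the parts together: 65N and then 69P.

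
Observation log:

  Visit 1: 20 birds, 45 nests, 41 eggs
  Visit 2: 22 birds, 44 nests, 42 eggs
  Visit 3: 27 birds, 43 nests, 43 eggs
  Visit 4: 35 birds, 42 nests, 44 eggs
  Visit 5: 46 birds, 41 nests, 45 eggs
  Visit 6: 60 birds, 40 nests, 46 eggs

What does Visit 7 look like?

77 birds, 39 nests, 47 eggs

Birds goes 20, 22, 27, 35, 46, 60 → 77 (differences are 2, 5, 8, … (increasing by 3 each time)).
Nests goes 45, 44, 43, 42, 41, 40 → 39 (−1 each step).
Eggs: +1 each step; 41, 42, 43, 44, 45, 46 → 47.
So the next line is 77 birds, 39 nests, 47 eggs.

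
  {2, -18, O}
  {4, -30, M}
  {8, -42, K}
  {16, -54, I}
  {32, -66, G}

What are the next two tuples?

First slot — ×2 each step: 2, 4, 8, 16, 32 → 64 → 128.
Second slot — −12 each step: -18, -30, -42, -54, -66 → -78 → -90.
Letter — letters move back 2 places in the alphabet: O, M, K, I, G → E → C.
Putting the parts together: {64, -78, E} and then {128, -90, C}.

{64, -78, E}, {128, -90, C}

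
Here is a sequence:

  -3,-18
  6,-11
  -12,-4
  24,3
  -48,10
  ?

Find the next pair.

96,17

First component: ×(-2) each step, so -3, 6, -12, 24, -48 → 96.
For the second component, +7 each step: -18, -11, -4, 3, 10 → 17.
Putting it together: 96,17.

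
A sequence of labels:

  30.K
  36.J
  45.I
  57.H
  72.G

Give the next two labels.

First component: differences are 6, 9, 12, … (increasing by 3 each time); 30, 36, 45, 57, 72 → 90 → 111.
Letter goes K, J, I, H, G → F → E (letters move back 1 place in the alphabet).
Putting the parts together: 90.F and then 111.E.

90.F, 111.E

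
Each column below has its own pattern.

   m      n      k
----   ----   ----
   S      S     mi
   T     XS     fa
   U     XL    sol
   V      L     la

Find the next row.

W  M  ti

Column m: letters move forward 1 place in the alphabet; S, T, U, V → W.
For the column n, runs backward through clothing sizes XS→XL: S, XS, XL, L → M.
For the column k, runs through the solfège scale do→ti: mi, fa, sol, la → ti.
Putting it together: W  M  ti.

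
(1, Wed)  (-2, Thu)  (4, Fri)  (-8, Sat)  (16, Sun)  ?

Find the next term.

(-32, Mon)

For the first component, ×(-2) each step: 1, -2, 4, -8, 16 → -32.
Day goes Wed, Thu, Fri, Sat, Sun → Mon (runs through the weekdays Mon→Sun).
So the next term is (-32, Mon).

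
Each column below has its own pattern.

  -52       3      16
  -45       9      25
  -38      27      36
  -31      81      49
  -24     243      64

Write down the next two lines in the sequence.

First component: +7 each step; -52, -45, -38, -31, -24 → -17 → -10.
Second component: 3, 9, 27, 81, 243 → 729 → 2187 (×3 each step).
For the third component, perfect squares: 4², 5², 6², …: 16, 25, 36, 49, 64 → 81 → 100.
Putting the parts together: -17  729  81 and then -10  2187  100.

-17  729  81; -10  2187  100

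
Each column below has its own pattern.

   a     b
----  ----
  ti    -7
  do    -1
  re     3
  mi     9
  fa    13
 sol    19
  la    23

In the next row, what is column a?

Column a: ti, do, re, mi, fa, sol, la → ti (runs through the solfège scale do→ti).
Column b: alternating steps +6, +4, +6, +4, …; -7, -1, 3, 9, 13, 19, 23 → 29.

ti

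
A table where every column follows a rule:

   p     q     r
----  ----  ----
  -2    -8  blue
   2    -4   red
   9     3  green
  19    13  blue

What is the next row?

32  26  red

Column p goes -2, 2, 9, 19 → 32 (differences are 4, 7, 10, … (increasing by 3 each time)).
Column q: -8, -4, 3, 13 → 26 (differences are 4, 7, 10, … (increasing by 3 each time)).
For the column r, repeats blue → red → green: blue, red, green, blue → red.
So the next row is 32  26  red.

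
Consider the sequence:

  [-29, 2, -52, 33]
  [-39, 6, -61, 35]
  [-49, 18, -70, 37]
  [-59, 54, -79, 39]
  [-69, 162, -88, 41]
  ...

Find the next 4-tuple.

[-79, 486, -97, 43]

First entry — −10 each step: -29, -39, -49, -59, -69 → -79.
For the second entry, ×3 each step: 2, 6, 18, 54, 162 → 486.
Third entry: −9 each step; -52, -61, -70, -79, -88 → -97.
Fourth entry goes 33, 35, 37, 39, 41 → 43 (+2 each step).
Combining the parts gives [-79, 486, -97, 43].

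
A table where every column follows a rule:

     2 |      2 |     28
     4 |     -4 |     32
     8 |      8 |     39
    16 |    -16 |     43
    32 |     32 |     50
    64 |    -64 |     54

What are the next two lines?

First component: ×2 each step; 2, 4, 8, 16, 32, 64 → 128 → 256.
Second component goes 2, -4, 8, -16, 32, -64 → 128 → -256 (×(-2) each step).
Third component: alternating steps +4, +7, +4, +7, …, so 28, 32, 39, 43, 50, 54 → 61 → 65.
Putting the parts together: 128  128  61 and then 256  -256  65.

128  128  61; 256  -256  65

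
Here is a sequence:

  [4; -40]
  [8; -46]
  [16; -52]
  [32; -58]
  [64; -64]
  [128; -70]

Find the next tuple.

[256; -76]

For the first component, ×2 each step: 4, 8, 16, 32, 64, 128 → 256.
For the second component, −6 each step: -40, -46, -52, -58, -64, -70 → -76.
Combining the parts gives [256; -76].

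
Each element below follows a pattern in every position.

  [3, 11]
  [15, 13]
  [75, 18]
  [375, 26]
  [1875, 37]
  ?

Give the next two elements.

First value: ×5 each step; 3, 15, 75, 375, 1875 → 9375 → 46875.
Second value goes 11, 13, 18, 26, 37 → 51 → 68 (differences are 2, 5, 8, … (increasing by 3 each time)).
Putting the parts together: [9375, 51] and then [46875, 68].

[9375, 51], [46875, 68]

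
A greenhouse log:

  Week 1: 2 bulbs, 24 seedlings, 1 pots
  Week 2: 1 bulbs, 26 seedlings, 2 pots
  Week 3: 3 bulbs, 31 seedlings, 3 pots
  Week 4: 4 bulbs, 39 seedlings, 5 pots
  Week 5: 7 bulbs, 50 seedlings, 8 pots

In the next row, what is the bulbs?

Bulbs: 2, 1, 3, 4, 7 → 11 (each term is the sum of the two before it).

11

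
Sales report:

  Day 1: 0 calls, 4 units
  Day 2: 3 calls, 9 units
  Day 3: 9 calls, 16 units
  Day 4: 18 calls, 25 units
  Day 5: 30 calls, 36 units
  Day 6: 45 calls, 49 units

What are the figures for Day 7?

63 calls, 64 units

Calls — differences are 3, 6, 9, … (increasing by 3 each time): 0, 3, 9, 18, 30, 45 → 63.
Units: 4, 9, 16, 25, 36, 49 → 64 (perfect squares: 2², 3², 4², …).
So the next row is 63 calls, 64 units.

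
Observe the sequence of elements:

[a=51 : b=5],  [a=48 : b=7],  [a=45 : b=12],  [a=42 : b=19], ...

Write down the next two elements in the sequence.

A — −3 each step: 51, 48, 45, 42 → 39 → 36.
B: each term is the sum of the two before it, so 5, 7, 12, 19 → 31 → 50.
Putting the parts together: [a=39 : b=31] and then [a=36 : b=50].

[a=39 : b=31], [a=36 : b=50]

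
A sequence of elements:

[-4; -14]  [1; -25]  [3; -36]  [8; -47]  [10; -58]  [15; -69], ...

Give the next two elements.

First component: -4, 1, 3, 8, 10, 15 → 17 → 22 (alternating steps +5, +2, +5, +2, …).
For the second component, −11 each step: -14, -25, -36, -47, -58, -69 → -80 → -91.
Putting the parts together: [17; -80] and then [22; -91].

[17; -80], [22; -91]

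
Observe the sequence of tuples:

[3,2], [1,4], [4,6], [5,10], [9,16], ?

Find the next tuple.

[14,26]

First value goes 3, 1, 4, 5, 9 → 14 (each term is the sum of the two before it).
Second value: each term is the sum of the two before it; 2, 4, 6, 10, 16 → 26.
Putting it together: [14,26].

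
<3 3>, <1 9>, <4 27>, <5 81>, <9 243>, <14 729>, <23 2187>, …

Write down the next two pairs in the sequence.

First slot goes 3, 1, 4, 5, 9, 14, 23 → 37 → 60 (each term is the sum of the two before it).
Second slot goes 3, 9, 27, 81, 243, 729, 2187 → 6561 → 19683 (×3 each step).
So the next two pairs are <37 6561> and <60 19683>.

<37 6561>, <60 19683>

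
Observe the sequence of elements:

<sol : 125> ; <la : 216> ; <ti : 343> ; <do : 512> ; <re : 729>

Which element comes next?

<mi : 1000>

For the note, runs through the solfège scale do→ti: sol, la, ti, do, re → mi.
Second component: 125, 216, 343, 512, 729 → 1000 (perfect cubes: 5³, 6³, 7³, …).
So the next element is <mi : 1000>.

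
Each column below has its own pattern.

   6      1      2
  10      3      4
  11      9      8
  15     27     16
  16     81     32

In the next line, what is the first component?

20

First component: alternating steps +4, +1, +4, +1, …, so 6, 10, 11, 15, 16 → 20.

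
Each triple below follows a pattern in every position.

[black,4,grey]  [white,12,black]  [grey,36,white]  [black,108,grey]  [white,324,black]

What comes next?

[grey,972,white]

First shade — repeats black → white → grey: black, white, grey, black, white → grey.
Second slot goes 4, 12, 36, 108, 324 → 972 (×3 each step).
Second shade: repeats grey → black → white, so grey, black, white, grey, black → white.
So the next triple is [grey,972,white].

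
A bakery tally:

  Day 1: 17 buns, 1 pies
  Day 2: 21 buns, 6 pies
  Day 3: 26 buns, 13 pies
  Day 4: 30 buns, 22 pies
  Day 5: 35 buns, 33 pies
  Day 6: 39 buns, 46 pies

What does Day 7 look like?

Buns: 17, 21, 26, 30, 35, 39 → 44 (alternating steps +4, +5, +4, +5, …).
Pies: 1, 6, 13, 22, 33, 46 → 61 (differences are 5, 7, 9, … (increasing by 2 each time)).
Combining the parts gives 44 buns, 61 pies.

44 buns, 61 pies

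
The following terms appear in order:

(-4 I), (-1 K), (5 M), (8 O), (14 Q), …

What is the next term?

(17 S)

First slot — alternating steps +3, +6, +3, +6, …: -4, -1, 5, 8, 14 → 17.
Letter: letters move forward 2 places in the alphabet; I, K, M, O, Q → S.
Combining the parts gives (17 S).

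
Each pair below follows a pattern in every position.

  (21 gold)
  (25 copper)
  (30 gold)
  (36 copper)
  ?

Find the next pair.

(43 gold)

First slot: differences are 4, 5, 6, … (increasing by 1 each time); 21, 25, 30, 36 → 43.
Metal goes gold, copper, gold, copper → gold (alternates gold ↔ copper).
Combining the parts gives (43 gold).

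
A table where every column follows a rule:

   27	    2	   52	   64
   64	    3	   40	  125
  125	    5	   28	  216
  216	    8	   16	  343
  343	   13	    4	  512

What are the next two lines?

First component goes 27, 64, 125, 216, 343 → 512 → 729 (perfect cubes: 3³, 4³, 5³, …).
For the second component, each term is the sum of the two before it: 2, 3, 5, 8, 13 → 21 → 34.
For the third component, −12 each step: 52, 40, 28, 16, 4 → -8 → -20.
Fourth component: 64, 125, 216, 343, 512 → 729 → 1000 (perfect cubes: 4³, 5³, 6³, …).
So the next two lines are 512  21  -8  729 and 729  34  -20  1000.

512  21  -8  729; 729  34  -20  1000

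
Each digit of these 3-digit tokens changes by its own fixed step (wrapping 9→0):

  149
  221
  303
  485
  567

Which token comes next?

649

First digit: +1 each step, mod 10, so 1, 2, 3, 4, 5 → 6.
Second digit goes 4, 2, 0, 8, 6 → 4 (−2 each step, mod 10).
Third digit: +2 each step, mod 10, so 9, 1, 3, 5, 7 → 9.
So the next token is 649.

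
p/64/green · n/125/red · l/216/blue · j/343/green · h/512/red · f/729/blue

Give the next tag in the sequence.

For the letter, letters move back 2 places in the alphabet: p, n, l, j, h, f → d.
Second component: perfect cubes: 4³, 5³, 6³, …, so 64, 125, 216, 343, 512, 729 → 1000.
Colour: repeats green → red → blue; green, red, blue, green, red, blue → green.
So the next tag is d/1000/green.

d/1000/green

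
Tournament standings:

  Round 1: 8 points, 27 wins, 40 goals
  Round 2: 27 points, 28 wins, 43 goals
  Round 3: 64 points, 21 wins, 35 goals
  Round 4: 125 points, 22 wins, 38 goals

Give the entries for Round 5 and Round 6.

216 points, 15 wins, 30 goals; 343 points, 16 wins, 33 goals

Points: perfect cubes: 2³, 3³, 4³, …, so 8, 27, 64, 125 → 216 → 343.
Wins: alternating steps +1, −7, +1, −7, …, so 27, 28, 21, 22 → 15 → 16.
Goals — alternating steps +3, −8, +3, −8, …: 40, 43, 35, 38 → 30 → 33.
So the next two records are 216 points, 15 wins, 30 goals and 343 points, 16 wins, 33 goals.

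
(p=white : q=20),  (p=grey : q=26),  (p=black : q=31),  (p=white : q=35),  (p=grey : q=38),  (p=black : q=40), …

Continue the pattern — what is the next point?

(p=white : q=41)

For the p, repeats white → grey → black: white, grey, black, white, grey, black → white.
Q: differences are 6, 5, 4, … (decreasing by 1 each time); 20, 26, 31, 35, 38, 40 → 41.
Putting it together: (p=white : q=41).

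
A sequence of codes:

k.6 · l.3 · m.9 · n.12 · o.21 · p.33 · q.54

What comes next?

Letter: letters move forward 1 place in the alphabet, so k, l, m, n, o, p, q → r.
For the second component, each term is the sum of the two before it: 6, 3, 9, 12, 21, 33, 54 → 87.
Combining the parts gives r.87.

r.87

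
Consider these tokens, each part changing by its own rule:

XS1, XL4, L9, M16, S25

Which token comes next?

Size: runs backward through clothing sizes XS→XL; XS, XL, L, M, S → XS.
Second component: 1, 4, 9, 16, 25 → 36 (perfect squares: 1², 2², 3², …).
So the next token is XS36.

XS36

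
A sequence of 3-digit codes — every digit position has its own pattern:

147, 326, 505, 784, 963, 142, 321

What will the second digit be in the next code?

For the second digit, −2 each step, mod 10: 4, 2, 0, 8, 6, 4, 2 → 0.

0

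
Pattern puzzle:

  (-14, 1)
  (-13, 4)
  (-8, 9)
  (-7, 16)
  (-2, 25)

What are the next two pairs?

First slot — alternating steps +1, +5, +1, +5, …: -14, -13, -8, -7, -2 → -1 → 4.
Second slot goes 1, 4, 9, 16, 25 → 36 → 49 (perfect squares: 1², 2², 3², …).
So the next two pairs are (-1, 36) and (4, 49).

(-1, 36), (4, 49)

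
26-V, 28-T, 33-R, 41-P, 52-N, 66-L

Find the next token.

For the first component, differences are 2, 5, 8, … (increasing by 3 each time): 26, 28, 33, 41, 52, 66 → 83.
For the letter, letters move back 2 places in the alphabet: V, T, R, P, N, L → J.
Combining the parts gives 83-J.

83-J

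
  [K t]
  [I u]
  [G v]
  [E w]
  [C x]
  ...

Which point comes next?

First letter — letters move back 2 places in the alphabet: K, I, G, E, C → A.
Second letter goes t, u, v, w, x → y (letters move forward 1 place in the alphabet).
So the next point is [A y].

[A y]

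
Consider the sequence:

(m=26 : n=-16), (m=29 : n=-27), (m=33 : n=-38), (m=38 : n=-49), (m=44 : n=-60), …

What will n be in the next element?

-71

M: differences are 3, 4, 5, … (increasing by 1 each time), so 26, 29, 33, 38, 44 → 51.
N: −11 each step, so -16, -27, -38, -49, -60 → -71.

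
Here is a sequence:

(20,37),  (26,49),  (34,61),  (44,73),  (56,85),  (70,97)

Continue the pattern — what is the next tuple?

First value goes 20, 26, 34, 44, 56, 70 → 86 (differences are 6, 8, 10, … (increasing by 2 each time)).
For the second value, +12 each step: 37, 49, 61, 73, 85, 97 → 109.
So the next tuple is (86,109).

(86,109)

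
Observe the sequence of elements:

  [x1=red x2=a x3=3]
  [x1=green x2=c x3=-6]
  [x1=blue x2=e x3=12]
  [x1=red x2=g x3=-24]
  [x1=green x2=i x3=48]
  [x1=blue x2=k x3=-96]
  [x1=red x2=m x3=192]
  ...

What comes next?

X1: red, green, blue, red, green, blue, red → green (repeats red → green → blue).
X2 goes a, c, e, g, i, k, m → o (letters move forward 2 places in the alphabet).
For the x3, ×(-2) each step: 3, -6, 12, -24, 48, -96, 192 → -384.
So the next element is [x1=green x2=o x3=-384].

[x1=green x2=o x3=-384]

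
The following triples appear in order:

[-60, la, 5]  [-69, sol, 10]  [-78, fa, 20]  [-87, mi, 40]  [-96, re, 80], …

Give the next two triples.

First slot: −9 each step, so -60, -69, -78, -87, -96 → -105 → -114.
For the note, runs backward through the solfège scale do→ti: la, sol, fa, mi, re → do → ti.
Third slot: ×2 each step; 5, 10, 20, 40, 80 → 160 → 320.
So the next two triples are [-105, do, 160] and [-114, ti, 320].

[-105, do, 160], [-114, ti, 320]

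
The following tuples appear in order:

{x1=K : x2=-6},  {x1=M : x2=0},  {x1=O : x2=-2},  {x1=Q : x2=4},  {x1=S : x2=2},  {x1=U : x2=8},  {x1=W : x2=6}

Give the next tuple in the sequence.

{x1=Y : x2=12}

X1: letters move forward 2 places in the alphabet, so K, M, O, Q, S, U, W → Y.
X2: -6, 0, -2, 4, 2, 8, 6 → 12 (alternating steps +6, −2, +6, −2, …).
So the next tuple is {x1=Y : x2=12}.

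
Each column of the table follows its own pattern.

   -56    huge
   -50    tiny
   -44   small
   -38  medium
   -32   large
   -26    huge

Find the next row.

For the first component, +6 each step: -56, -50, -44, -38, -32, -26 → -20.
Size: huge, tiny, small, medium, large, huge → tiny (repeats huge → tiny → small → medium → large).
Combining the parts gives -20  tiny.

-20  tiny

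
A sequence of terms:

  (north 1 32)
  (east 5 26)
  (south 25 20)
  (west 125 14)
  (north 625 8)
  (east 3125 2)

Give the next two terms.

Direction: north, east, south, west, north, east → south → west (repeats north → east → south → west).
Second entry: ×5 each step, so 1, 5, 25, 125, 625, 3125 → 15625 → 78125.
Third entry goes 32, 26, 20, 14, 8, 2 → -4 → -10 (−6 each step).
So the next two terms are (south 15625 -4) and (west 78125 -10).

(south 15625 -4), (west 78125 -10)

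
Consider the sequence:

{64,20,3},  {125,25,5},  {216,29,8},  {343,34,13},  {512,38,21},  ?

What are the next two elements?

First part goes 64, 125, 216, 343, 512 → 729 → 1000 (perfect cubes: 4³, 5³, 6³, …).
Second part — alternating steps +5, +4, +5, +4, …: 20, 25, 29, 34, 38 → 43 → 47.
Third part goes 3, 5, 8, 13, 21 → 34 → 55 (each term is the sum of the two before it).
Putting the parts together: {729,43,34} and then {1000,47,55}.

{729,43,34}, {1000,47,55}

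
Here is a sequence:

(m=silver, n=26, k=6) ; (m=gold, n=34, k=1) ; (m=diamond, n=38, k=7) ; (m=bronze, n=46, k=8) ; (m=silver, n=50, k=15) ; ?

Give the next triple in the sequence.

M: repeats silver → gold → diamond → bronze, so silver, gold, diamond, bronze, silver → gold.
N goes 26, 34, 38, 46, 50 → 58 (alternating steps +8, +4, +8, +4, …).
K — each term is the sum of the two before it: 6, 1, 7, 8, 15 → 23.
Combining the parts gives (m=gold, n=58, k=23).

(m=gold, n=58, k=23)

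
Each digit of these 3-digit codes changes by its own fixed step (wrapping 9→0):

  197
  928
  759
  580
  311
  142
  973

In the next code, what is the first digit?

First digit — −2 each step, mod 10: 1, 9, 7, 5, 3, 1, 9 → 7.

7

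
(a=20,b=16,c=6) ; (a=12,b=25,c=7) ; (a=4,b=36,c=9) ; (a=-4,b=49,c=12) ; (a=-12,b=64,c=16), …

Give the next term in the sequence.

A goes 20, 12, 4, -4, -12 → -20 (−8 each step).
B — perfect squares: 4², 5², 6², …: 16, 25, 36, 49, 64 → 81.
C — differences are 1, 2, 3, … (increasing by 1 each time): 6, 7, 9, 12, 16 → 21.
Putting it together: (a=-20,b=81,c=21).

(a=-20,b=81,c=21)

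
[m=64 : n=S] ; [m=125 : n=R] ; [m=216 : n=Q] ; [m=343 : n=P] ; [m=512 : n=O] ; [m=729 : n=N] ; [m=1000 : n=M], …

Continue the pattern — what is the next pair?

M: perfect cubes: 4³, 5³, 6³, …, so 64, 125, 216, 343, 512, 729, 1000 → 1331.
N goes S, R, Q, P, O, N, M → L (letters move back 1 place in the alphabet).
So the next pair is [m=1331 : n=L].

[m=1331 : n=L]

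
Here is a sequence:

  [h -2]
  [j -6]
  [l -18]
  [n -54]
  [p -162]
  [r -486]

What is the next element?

[t -1458]

Letter: h, j, l, n, p, r → t (letters move forward 2 places in the alphabet).
Second part — ×3 each step: -2, -6, -18, -54, -162, -486 → -1458.
Combining the parts gives [t -1458].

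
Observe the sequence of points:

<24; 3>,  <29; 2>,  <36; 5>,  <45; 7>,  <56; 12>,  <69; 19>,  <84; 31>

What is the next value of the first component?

First component — differences are 5, 7, 9, … (increasing by 2 each time): 24, 29, 36, 45, 56, 69, 84 → 101.

101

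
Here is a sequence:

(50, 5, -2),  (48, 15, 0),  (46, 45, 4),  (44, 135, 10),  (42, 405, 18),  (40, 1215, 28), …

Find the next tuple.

First component: −2 each step, so 50, 48, 46, 44, 42, 40 → 38.
Second component goes 5, 15, 45, 135, 405, 1215 → 3645 (×3 each step).
For the third component, differences are 2, 4, 6, … (increasing by 2 each time): -2, 0, 4, 10, 18, 28 → 40.
Putting it together: (38, 3645, 40).

(38, 3645, 40)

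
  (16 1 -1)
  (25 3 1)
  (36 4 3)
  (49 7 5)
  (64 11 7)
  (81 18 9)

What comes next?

(100 29 11)

First slot: perfect squares: 4², 5², 6², …, so 16, 25, 36, 49, 64, 81 → 100.
Second slot goes 1, 3, 4, 7, 11, 18 → 29 (each term is the sum of the two before it).
Third slot: +2 each step, so -1, 1, 3, 5, 7, 9 → 11.
Combining the parts gives (100 29 11).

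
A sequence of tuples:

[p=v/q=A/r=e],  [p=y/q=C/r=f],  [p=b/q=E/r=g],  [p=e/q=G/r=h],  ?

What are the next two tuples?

[p=h/q=I/r=i], [p=k/q=K/r=j]

P — letters move forward 3 places in the alphabet, wrapping Z→A: v, y, b, e → h → k.
For the q, letters move forward 2 places in the alphabet: A, C, E, G → I → K.
R: letters move forward 1 place in the alphabet; e, f, g, h → i → j.
So the next two tuples are [p=h/q=I/r=i] and [p=k/q=K/r=j].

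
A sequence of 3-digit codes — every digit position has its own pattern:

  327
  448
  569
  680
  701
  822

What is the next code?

943

First digit: +1 each step, mod 10, so 3, 4, 5, 6, 7, 8 → 9.
Second digit: 2, 4, 6, 8, 0, 2 → 4 (+2 each step, mod 10).
Third digit — +1 each step, mod 10: 7, 8, 9, 0, 1, 2 → 3.
So the next code is 943.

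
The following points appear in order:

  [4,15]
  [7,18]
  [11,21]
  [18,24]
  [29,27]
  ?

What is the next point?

First value: each term is the sum of the two before it; 4, 7, 11, 18, 29 → 47.
Second value: +3 each step; 15, 18, 21, 24, 27 → 30.
Combining the parts gives [47,30].

[47,30]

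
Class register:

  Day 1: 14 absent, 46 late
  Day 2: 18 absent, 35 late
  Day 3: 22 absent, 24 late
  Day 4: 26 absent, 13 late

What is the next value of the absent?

Absent: 14, 18, 22, 26 → 30 (+4 each step).

30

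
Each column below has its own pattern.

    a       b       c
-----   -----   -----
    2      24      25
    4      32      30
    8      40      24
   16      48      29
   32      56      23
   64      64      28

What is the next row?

128  72  22

Column a — ×2 each step: 2, 4, 8, 16, 32, 64 → 128.
Column b: +8 each step, so 24, 32, 40, 48, 56, 64 → 72.
Column c: alternating steps +5, −6, +5, −6, …, so 25, 30, 24, 29, 23, 28 → 22.
Combining the parts gives 128  72  22.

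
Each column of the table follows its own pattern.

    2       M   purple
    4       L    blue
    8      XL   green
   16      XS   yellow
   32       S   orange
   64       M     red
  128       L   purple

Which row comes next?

256  XL  blue

First component: 2, 4, 8, 16, 32, 64, 128 → 256 (×2 each step).
Size: M, L, XL, XS, S, M, L → XL (repeats M → L → XL → XS → S).
Colour: repeats purple → blue → green → yellow → orange → red, so purple, blue, green, yellow, orange, red, purple → blue.
Putting it together: 256  XL  blue.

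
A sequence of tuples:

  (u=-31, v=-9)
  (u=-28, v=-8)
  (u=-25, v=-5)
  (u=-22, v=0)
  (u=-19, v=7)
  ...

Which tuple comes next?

(u=-16, v=16)

U goes -31, -28, -25, -22, -19 → -16 (+3 each step).
V goes -9, -8, -5, 0, 7 → 16 (differences are 1, 3, 5, … (increasing by 2 each time)).
So the next tuple is (u=-16, v=16).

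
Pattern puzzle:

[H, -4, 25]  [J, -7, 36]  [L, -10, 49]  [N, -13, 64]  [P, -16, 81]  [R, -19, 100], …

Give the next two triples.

Letter goes H, J, L, N, P, R → T → V (letters move forward 2 places in the alphabet).
For the second entry, −3 each step: -4, -7, -10, -13, -16, -19 → -22 → -25.
Third entry: 25, 36, 49, 64, 81, 100 → 121 → 144 (perfect squares: 5², 6², 7², …).
So the next two triples are [T, -22, 121] and [V, -25, 144].

[T, -22, 121], [V, -25, 144]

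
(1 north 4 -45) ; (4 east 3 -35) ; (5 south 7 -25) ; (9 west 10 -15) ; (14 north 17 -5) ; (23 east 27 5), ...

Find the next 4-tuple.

First part: 1, 4, 5, 9, 14, 23 → 37 (each term is the sum of the two before it).
Direction goes north, east, south, west, north, east → south (repeats north → east → south → west).
Third part: each term is the sum of the two before it; 4, 3, 7, 10, 17, 27 → 44.
Fourth part: +10 each step; -45, -35, -25, -15, -5, 5 → 15.
Combining the parts gives (37 south 44 15).

(37 south 44 15)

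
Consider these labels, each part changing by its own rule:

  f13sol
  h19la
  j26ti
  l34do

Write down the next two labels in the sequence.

n43re, p53mi

For the letter, letters move forward 2 places in the alphabet: f, h, j, l → n → p.
Second component: 13, 19, 26, 34 → 43 → 53 (differences are 6, 7, 8, … (increasing by 1 each time)).
For the note, runs through the solfège scale do→ti: sol, la, ti, do → re → mi.
So the next two labels are n43re and p53mi.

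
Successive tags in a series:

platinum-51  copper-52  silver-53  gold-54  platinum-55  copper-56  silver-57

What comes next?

Metal goes platinum, copper, silver, gold, platinum, copper, silver → gold (repeats platinum → copper → silver → gold).
Second component: +1 each step; 51, 52, 53, 54, 55, 56, 57 → 58.
Putting it together: gold-58.

gold-58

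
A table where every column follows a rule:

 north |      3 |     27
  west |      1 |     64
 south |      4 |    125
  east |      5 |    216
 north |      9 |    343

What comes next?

west  14  512

Direction: repeats north → west → south → east; north, west, south, east, north → west.
Second component: each term is the sum of the two before it, so 3, 1, 4, 5, 9 → 14.
Third component: 27, 64, 125, 216, 343 → 512 (perfect cubes: 3³, 4³, 5³, …).
Combining the parts gives west  14  512.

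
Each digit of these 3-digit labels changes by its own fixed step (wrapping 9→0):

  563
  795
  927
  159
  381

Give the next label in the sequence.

513

First digit: +2 each step, mod 10, so 5, 7, 9, 1, 3 → 5.
Second digit: +3 each step, mod 10; 6, 9, 2, 5, 8 → 1.
Third digit: 3, 5, 7, 9, 1 → 3 (+2 each step, mod 10).
So the next label is 513.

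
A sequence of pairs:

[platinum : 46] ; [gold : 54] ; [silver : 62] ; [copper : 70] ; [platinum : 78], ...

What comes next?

Metal goes platinum, gold, silver, copper, platinum → gold (repeats platinum → gold → silver → copper).
Second value: +8 each step, so 46, 54, 62, 70, 78 → 86.
So the next pair is [gold : 86].

[gold : 86]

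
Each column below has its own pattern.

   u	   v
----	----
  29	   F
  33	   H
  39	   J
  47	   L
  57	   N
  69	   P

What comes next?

83  R

Column u goes 29, 33, 39, 47, 57, 69 → 83 (differences are 4, 6, 8, … (increasing by 2 each time)).
For the column v, letters move forward 2 places in the alphabet: F, H, J, L, N, P → R.
Combining the parts gives 83  R.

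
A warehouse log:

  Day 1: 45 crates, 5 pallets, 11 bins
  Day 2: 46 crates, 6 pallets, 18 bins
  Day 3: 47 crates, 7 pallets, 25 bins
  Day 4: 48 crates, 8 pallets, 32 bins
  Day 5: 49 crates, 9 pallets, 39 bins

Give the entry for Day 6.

Crates — +1 each step: 45, 46, 47, 48, 49 → 50.
Pallets goes 5, 6, 7, 8, 9 → 10 (+1 each step).
Bins: 11, 18, 25, 32, 39 → 46 (+7 each step).
Combining the parts gives 50 crates, 10 pallets, 46 bins.

50 crates, 10 pallets, 46 bins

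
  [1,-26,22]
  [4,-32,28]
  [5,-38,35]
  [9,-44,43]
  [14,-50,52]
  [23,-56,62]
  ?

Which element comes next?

First entry — each term is the sum of the two before it: 1, 4, 5, 9, 14, 23 → 37.
Second entry — −6 each step: -26, -32, -38, -44, -50, -56 → -62.
Third entry: 22, 28, 35, 43, 52, 62 → 73 (differences are 6, 7, 8, … (increasing by 1 each time)).
Putting it together: [37,-62,73].

[37,-62,73]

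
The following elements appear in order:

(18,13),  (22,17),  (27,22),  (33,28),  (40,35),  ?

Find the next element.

(48,43)

First component: differences are 4, 5, 6, … (increasing by 1 each time), so 18, 22, 27, 33, 40 → 48.
Second component: always 5 less than the first component; 13, 17, 22, 28, 35 → 43.
So the next element is (48,43).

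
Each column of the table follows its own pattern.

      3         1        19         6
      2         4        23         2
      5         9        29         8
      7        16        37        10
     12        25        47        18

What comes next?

First component goes 3, 2, 5, 7, 12 → 19 (each term is the sum of the two before it).
Second component: 1, 4, 9, 16, 25 → 36 (perfect squares: 1², 2², 3², …).
For the third component, differences are 4, 6, 8, … (increasing by 2 each time): 19, 23, 29, 37, 47 → 59.
Fourth component: 6, 2, 8, 10, 18 → 28 (each term is the sum of the two before it).
Combining the parts gives 19  36  59  28.

19  36  59  28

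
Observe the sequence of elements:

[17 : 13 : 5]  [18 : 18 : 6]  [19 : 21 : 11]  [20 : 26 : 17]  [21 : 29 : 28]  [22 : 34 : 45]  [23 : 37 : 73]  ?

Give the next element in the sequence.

First component — +1 each step: 17, 18, 19, 20, 21, 22, 23 → 24.
Second component: 13, 18, 21, 26, 29, 34, 37 → 42 (alternating steps +5, +3, +5, +3, …).
Third component: 5, 6, 11, 17, 28, 45, 73 → 118 (each term is the sum of the two before it).
So the next element is [24 : 42 : 118].

[24 : 42 : 118]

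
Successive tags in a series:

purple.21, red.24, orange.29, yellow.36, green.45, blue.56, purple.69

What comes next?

For the colour, repeats purple → red → orange → yellow → green → blue: purple, red, orange, yellow, green, blue, purple → red.
Second component: 21, 24, 29, 36, 45, 56, 69 → 84 (differences are 3, 5, 7, … (increasing by 2 each time)).
Combining the parts gives red.84.

red.84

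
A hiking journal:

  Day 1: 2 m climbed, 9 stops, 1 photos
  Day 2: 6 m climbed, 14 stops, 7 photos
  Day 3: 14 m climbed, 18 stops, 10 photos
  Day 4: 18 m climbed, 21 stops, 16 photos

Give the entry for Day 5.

26 m climbed, 23 stops, 19 photos

M climbed — alternating steps +4, +8, +4, +8, …: 2, 6, 14, 18 → 26.
Stops: differences are 5, 4, 3, … (decreasing by 1 each time); 9, 14, 18, 21 → 23.
Photos goes 1, 7, 10, 16 → 19 (alternating steps +6, +3, +6, +3, …).
So the next record is 26 m climbed, 23 stops, 19 photos.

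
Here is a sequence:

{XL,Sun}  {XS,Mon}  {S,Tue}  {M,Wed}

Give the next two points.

Size — runs through clothing sizes XS→XL: XL, XS, S, M → L → XL.
Day — runs through the weekdays Mon→Sun: Sun, Mon, Tue, Wed → Thu → Fri.
Putting the parts together: {L,Thu} and then {XL,Fri}.

{L,Thu}, {XL,Fri}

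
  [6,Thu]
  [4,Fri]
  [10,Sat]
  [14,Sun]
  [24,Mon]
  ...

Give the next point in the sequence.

First coordinate goes 6, 4, 10, 14, 24 → 38 (each term is the sum of the two before it).
Day goes Thu, Fri, Sat, Sun, Mon → Tue (runs through the weekdays Mon→Sun).
So the next point is [38,Tue].

[38,Tue]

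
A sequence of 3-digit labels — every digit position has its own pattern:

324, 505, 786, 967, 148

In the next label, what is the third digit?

For the third digit, +1 each step, mod 10: 4, 5, 6, 7, 8 → 9.

9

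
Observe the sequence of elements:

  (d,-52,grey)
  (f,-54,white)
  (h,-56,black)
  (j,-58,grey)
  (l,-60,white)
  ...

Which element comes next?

Letter: d, f, h, j, l → n (letters move forward 2 places in the alphabet).
Second component: -52, -54, -56, -58, -60 → -62 (−2 each step).
Shade: grey, white, black, grey, white → black (repeats grey → white → black).
So the next element is (n,-62,black).

(n,-62,black)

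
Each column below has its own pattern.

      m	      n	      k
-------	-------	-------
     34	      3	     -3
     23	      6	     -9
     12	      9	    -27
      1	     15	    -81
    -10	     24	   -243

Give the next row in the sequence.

-21  39  -729

Column m: 34, 23, 12, 1, -10 → -21 (−11 each step).
Column n: each term is the sum of the two before it, so 3, 6, 9, 15, 24 → 39.
For the column k, ×3 each step: -3, -9, -27, -81, -243 → -729.
So the next row is -21  39  -729.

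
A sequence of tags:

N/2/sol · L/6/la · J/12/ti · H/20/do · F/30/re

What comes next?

D/42/mi

Letter goes N, L, J, H, F → D (letters move back 2 places in the alphabet).
Second component goes 2, 6, 12, 20, 30 → 42 (differences are 4, 6, 8, … (increasing by 2 each time)).
Note: runs through the solfège scale do→ti, so sol, la, ti, do, re → mi.
Putting it together: D/42/mi.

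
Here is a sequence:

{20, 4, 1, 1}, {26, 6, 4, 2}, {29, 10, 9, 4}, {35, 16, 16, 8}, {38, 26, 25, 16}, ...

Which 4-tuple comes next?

{44, 42, 36, 32}

For the first entry, alternating steps +6, +3, +6, +3, …: 20, 26, 29, 35, 38 → 44.
Second entry goes 4, 6, 10, 16, 26 → 42 (each term is the sum of the two before it).
Third entry goes 1, 4, 9, 16, 25 → 36 (perfect squares: 1², 2², 3², …).
Fourth entry: ×2 each step; 1, 2, 4, 8, 16 → 32.
So the next 4-tuple is {44, 42, 36, 32}.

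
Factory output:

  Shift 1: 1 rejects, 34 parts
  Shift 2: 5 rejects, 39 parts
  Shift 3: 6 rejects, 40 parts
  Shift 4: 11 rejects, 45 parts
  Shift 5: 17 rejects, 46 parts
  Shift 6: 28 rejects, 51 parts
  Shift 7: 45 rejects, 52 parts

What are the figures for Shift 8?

73 rejects, 57 parts

Rejects: 1, 5, 6, 11, 17, 28, 45 → 73 (each term is the sum of the two before it).
Parts goes 34, 39, 40, 45, 46, 51, 52 → 57 (alternating steps +5, +1, +5, +1, …).
Putting it together: 73 rejects, 57 parts.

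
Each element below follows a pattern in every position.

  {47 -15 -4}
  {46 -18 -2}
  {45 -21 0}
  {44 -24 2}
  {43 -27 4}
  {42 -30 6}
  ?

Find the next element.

{41 -33 8}

First slot: −1 each step, so 47, 46, 45, 44, 43, 42 → 41.
For the second slot, −3 each step: -15, -18, -21, -24, -27, -30 → -33.
Third slot goes -4, -2, 0, 2, 4, 6 → 8 (+2 each step).
So the next element is {41 -33 8}.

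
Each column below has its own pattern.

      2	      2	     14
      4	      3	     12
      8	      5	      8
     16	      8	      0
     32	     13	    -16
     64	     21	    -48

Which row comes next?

128  34  -112

For the first component, ×2 each step: 2, 4, 8, 16, 32, 64 → 128.
Second component goes 2, 3, 5, 8, 13, 21 → 34 (each term is the sum of the two before it).
Third component — together with the first component always sums to 16: 14, 12, 8, 0, -16, -48 → -112.
Combining the parts gives 128  34  -112.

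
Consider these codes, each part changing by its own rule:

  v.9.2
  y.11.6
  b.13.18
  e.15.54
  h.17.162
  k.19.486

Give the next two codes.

Letter: v, y, b, e, h, k → n → q (letters move forward 3 places in the alphabet, wrapping Z→A).
Second component: +2 each step; 9, 11, 13, 15, 17, 19 → 21 → 23.
Third component — ×3 each step: 2, 6, 18, 54, 162, 486 → 1458 → 4374.
Putting the parts together: n.21.1458 and then q.23.4374.

n.21.1458, q.23.4374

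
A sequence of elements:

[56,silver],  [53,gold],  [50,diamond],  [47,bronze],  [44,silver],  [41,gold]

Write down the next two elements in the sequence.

[38,diamond], [35,bronze]

First value: 56, 53, 50, 47, 44, 41 → 38 → 35 (−3 each step).
Rank: repeats silver → gold → diamond → bronze, so silver, gold, diamond, bronze, silver, gold → diamond → bronze.
So the next two elements are [38,diamond] and [35,bronze].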